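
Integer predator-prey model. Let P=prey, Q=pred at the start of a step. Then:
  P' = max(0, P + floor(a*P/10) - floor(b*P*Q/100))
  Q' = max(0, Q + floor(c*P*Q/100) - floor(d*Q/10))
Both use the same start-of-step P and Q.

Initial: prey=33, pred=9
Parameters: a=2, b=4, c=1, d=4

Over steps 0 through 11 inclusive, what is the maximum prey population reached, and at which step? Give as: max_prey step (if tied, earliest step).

Step 1: prey: 33+6-11=28; pred: 9+2-3=8
Step 2: prey: 28+5-8=25; pred: 8+2-3=7
Step 3: prey: 25+5-7=23; pred: 7+1-2=6
Step 4: prey: 23+4-5=22; pred: 6+1-2=5
Step 5: prey: 22+4-4=22; pred: 5+1-2=4
Step 6: prey: 22+4-3=23; pred: 4+0-1=3
Step 7: prey: 23+4-2=25; pred: 3+0-1=2
Step 8: prey: 25+5-2=28; pred: 2+0-0=2
Step 9: prey: 28+5-2=31; pred: 2+0-0=2
Step 10: prey: 31+6-2=35; pred: 2+0-0=2
Step 11: prey: 35+7-2=40; pred: 2+0-0=2
Max prey = 40 at step 11

Answer: 40 11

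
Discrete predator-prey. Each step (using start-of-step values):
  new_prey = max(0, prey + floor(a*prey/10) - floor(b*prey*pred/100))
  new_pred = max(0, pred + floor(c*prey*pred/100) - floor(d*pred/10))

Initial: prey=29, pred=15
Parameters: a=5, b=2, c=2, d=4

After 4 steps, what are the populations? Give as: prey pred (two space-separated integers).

Answer: 37 47

Derivation:
Step 1: prey: 29+14-8=35; pred: 15+8-6=17
Step 2: prey: 35+17-11=41; pred: 17+11-6=22
Step 3: prey: 41+20-18=43; pred: 22+18-8=32
Step 4: prey: 43+21-27=37; pred: 32+27-12=47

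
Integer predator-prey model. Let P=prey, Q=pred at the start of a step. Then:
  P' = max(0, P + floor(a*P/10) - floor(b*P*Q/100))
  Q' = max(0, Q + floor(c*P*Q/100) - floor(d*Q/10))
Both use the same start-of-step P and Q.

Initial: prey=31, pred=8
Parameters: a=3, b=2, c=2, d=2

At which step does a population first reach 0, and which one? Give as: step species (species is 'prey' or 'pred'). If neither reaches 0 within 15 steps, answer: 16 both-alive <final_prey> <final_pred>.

Answer: 7 prey

Derivation:
Step 1: prey: 31+9-4=36; pred: 8+4-1=11
Step 2: prey: 36+10-7=39; pred: 11+7-2=16
Step 3: prey: 39+11-12=38; pred: 16+12-3=25
Step 4: prey: 38+11-19=30; pred: 25+19-5=39
Step 5: prey: 30+9-23=16; pred: 39+23-7=55
Step 6: prey: 16+4-17=3; pred: 55+17-11=61
Step 7: prey: 3+0-3=0; pred: 61+3-12=52
First extinction: prey at step 7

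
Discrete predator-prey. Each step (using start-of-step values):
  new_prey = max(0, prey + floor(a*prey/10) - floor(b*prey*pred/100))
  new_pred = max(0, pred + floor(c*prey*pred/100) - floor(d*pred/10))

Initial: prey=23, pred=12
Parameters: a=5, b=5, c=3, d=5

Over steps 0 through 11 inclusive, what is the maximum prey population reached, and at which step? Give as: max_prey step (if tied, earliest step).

Answer: 31 11

Derivation:
Step 1: prey: 23+11-13=21; pred: 12+8-6=14
Step 2: prey: 21+10-14=17; pred: 14+8-7=15
Step 3: prey: 17+8-12=13; pred: 15+7-7=15
Step 4: prey: 13+6-9=10; pred: 15+5-7=13
Step 5: prey: 10+5-6=9; pred: 13+3-6=10
Step 6: prey: 9+4-4=9; pred: 10+2-5=7
Step 7: prey: 9+4-3=10; pred: 7+1-3=5
Step 8: prey: 10+5-2=13; pred: 5+1-2=4
Step 9: prey: 13+6-2=17; pred: 4+1-2=3
Step 10: prey: 17+8-2=23; pred: 3+1-1=3
Step 11: prey: 23+11-3=31; pred: 3+2-1=4
Max prey = 31 at step 11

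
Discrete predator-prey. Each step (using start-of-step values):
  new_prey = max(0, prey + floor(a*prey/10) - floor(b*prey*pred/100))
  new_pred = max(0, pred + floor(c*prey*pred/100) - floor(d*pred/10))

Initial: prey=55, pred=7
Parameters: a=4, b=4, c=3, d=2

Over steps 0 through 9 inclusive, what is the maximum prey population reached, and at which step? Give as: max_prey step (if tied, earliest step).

Answer: 62 1

Derivation:
Step 1: prey: 55+22-15=62; pred: 7+11-1=17
Step 2: prey: 62+24-42=44; pred: 17+31-3=45
Step 3: prey: 44+17-79=0; pred: 45+59-9=95
Step 4: prey: 0+0-0=0; pred: 95+0-19=76
Step 5: prey: 0+0-0=0; pred: 76+0-15=61
Step 6: prey: 0+0-0=0; pred: 61+0-12=49
Step 7: prey: 0+0-0=0; pred: 49+0-9=40
Step 8: prey: 0+0-0=0; pred: 40+0-8=32
Step 9: prey: 0+0-0=0; pred: 32+0-6=26
Max prey = 62 at step 1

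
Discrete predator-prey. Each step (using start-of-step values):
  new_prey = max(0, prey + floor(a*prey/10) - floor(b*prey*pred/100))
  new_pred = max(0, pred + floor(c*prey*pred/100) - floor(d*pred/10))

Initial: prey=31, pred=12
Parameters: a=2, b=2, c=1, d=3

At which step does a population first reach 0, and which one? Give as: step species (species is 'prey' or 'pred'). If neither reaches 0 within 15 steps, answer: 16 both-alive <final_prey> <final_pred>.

Step 1: prey: 31+6-7=30; pred: 12+3-3=12
Step 2: prey: 30+6-7=29; pred: 12+3-3=12
Step 3: prey: 29+5-6=28; pred: 12+3-3=12
Step 4: prey: 28+5-6=27; pred: 12+3-3=12
Step 5: prey: 27+5-6=26; pred: 12+3-3=12
Step 6: prey: 26+5-6=25; pred: 12+3-3=12
Step 7: prey: 25+5-6=24; pred: 12+3-3=12
Step 8: prey: 24+4-5=23; pred: 12+2-3=11
Step 9: prey: 23+4-5=22; pred: 11+2-3=10
Step 10: prey: 22+4-4=22; pred: 10+2-3=9
Step 11: prey: 22+4-3=23; pred: 9+1-2=8
Step 12: prey: 23+4-3=24; pred: 8+1-2=7
Step 13: prey: 24+4-3=25; pred: 7+1-2=6
Step 14: prey: 25+5-3=27; pred: 6+1-1=6
Step 15: prey: 27+5-3=29; pred: 6+1-1=6
No extinction within 15 steps

Answer: 16 both-alive 29 6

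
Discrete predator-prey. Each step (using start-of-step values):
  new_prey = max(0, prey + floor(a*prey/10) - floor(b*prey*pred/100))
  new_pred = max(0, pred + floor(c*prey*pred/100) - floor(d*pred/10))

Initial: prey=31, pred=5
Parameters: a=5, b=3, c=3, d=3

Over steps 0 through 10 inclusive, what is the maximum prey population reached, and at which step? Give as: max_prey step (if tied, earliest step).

Answer: 54 3

Derivation:
Step 1: prey: 31+15-4=42; pred: 5+4-1=8
Step 2: prey: 42+21-10=53; pred: 8+10-2=16
Step 3: prey: 53+26-25=54; pred: 16+25-4=37
Step 4: prey: 54+27-59=22; pred: 37+59-11=85
Step 5: prey: 22+11-56=0; pred: 85+56-25=116
Step 6: prey: 0+0-0=0; pred: 116+0-34=82
Step 7: prey: 0+0-0=0; pred: 82+0-24=58
Step 8: prey: 0+0-0=0; pred: 58+0-17=41
Step 9: prey: 0+0-0=0; pred: 41+0-12=29
Step 10: prey: 0+0-0=0; pred: 29+0-8=21
Max prey = 54 at step 3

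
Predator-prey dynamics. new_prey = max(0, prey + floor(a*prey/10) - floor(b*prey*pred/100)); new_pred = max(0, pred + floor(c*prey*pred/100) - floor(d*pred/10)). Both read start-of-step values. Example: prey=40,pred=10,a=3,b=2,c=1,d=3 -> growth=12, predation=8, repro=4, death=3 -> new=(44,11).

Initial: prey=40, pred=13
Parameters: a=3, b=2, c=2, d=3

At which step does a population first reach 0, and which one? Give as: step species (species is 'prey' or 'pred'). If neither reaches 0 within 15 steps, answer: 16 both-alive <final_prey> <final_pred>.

Step 1: prey: 40+12-10=42; pred: 13+10-3=20
Step 2: prey: 42+12-16=38; pred: 20+16-6=30
Step 3: prey: 38+11-22=27; pred: 30+22-9=43
Step 4: prey: 27+8-23=12; pred: 43+23-12=54
Step 5: prey: 12+3-12=3; pred: 54+12-16=50
Step 6: prey: 3+0-3=0; pred: 50+3-15=38
First extinction: prey at step 6

Answer: 6 prey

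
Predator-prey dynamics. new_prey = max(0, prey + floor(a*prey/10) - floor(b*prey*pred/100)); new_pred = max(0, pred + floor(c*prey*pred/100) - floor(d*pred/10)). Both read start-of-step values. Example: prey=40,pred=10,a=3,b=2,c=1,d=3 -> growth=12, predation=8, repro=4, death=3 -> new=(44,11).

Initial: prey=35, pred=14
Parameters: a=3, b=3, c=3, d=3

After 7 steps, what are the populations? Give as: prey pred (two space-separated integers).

Answer: 0 14

Derivation:
Step 1: prey: 35+10-14=31; pred: 14+14-4=24
Step 2: prey: 31+9-22=18; pred: 24+22-7=39
Step 3: prey: 18+5-21=2; pred: 39+21-11=49
Step 4: prey: 2+0-2=0; pred: 49+2-14=37
Step 5: prey: 0+0-0=0; pred: 37+0-11=26
Step 6: prey: 0+0-0=0; pred: 26+0-7=19
Step 7: prey: 0+0-0=0; pred: 19+0-5=14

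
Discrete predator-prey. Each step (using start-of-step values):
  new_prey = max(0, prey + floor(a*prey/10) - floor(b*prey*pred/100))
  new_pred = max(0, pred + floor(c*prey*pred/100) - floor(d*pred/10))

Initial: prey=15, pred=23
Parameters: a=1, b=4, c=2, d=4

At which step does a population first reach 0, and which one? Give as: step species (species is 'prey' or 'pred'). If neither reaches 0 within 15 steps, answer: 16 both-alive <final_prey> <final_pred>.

Step 1: prey: 15+1-13=3; pred: 23+6-9=20
Step 2: prey: 3+0-2=1; pred: 20+1-8=13
Step 3: prey: 1+0-0=1; pred: 13+0-5=8
Step 4: prey: 1+0-0=1; pred: 8+0-3=5
Step 5: prey: 1+0-0=1; pred: 5+0-2=3
Step 6: prey: 1+0-0=1; pred: 3+0-1=2
Step 7: prey: 1+0-0=1; pred: 2+0-0=2
Steps 8-15: state stable at prey=1, pred=2 (no change)
No extinction within 15 steps

Answer: 16 both-alive 1 2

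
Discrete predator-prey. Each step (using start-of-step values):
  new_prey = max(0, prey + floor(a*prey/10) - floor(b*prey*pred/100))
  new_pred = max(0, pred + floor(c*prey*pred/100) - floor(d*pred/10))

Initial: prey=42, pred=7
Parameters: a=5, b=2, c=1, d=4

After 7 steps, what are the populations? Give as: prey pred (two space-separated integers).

Answer: 0 124

Derivation:
Step 1: prey: 42+21-5=58; pred: 7+2-2=7
Step 2: prey: 58+29-8=79; pred: 7+4-2=9
Step 3: prey: 79+39-14=104; pred: 9+7-3=13
Step 4: prey: 104+52-27=129; pred: 13+13-5=21
Step 5: prey: 129+64-54=139; pred: 21+27-8=40
Step 6: prey: 139+69-111=97; pred: 40+55-16=79
Step 7: prey: 97+48-153=0; pred: 79+76-31=124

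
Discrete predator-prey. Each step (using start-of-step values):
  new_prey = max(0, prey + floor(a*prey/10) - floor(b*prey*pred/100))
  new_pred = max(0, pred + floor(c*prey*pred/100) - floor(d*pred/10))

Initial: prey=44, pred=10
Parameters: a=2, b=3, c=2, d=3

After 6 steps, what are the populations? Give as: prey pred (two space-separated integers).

Step 1: prey: 44+8-13=39; pred: 10+8-3=15
Step 2: prey: 39+7-17=29; pred: 15+11-4=22
Step 3: prey: 29+5-19=15; pred: 22+12-6=28
Step 4: prey: 15+3-12=6; pred: 28+8-8=28
Step 5: prey: 6+1-5=2; pred: 28+3-8=23
Step 6: prey: 2+0-1=1; pred: 23+0-6=17

Answer: 1 17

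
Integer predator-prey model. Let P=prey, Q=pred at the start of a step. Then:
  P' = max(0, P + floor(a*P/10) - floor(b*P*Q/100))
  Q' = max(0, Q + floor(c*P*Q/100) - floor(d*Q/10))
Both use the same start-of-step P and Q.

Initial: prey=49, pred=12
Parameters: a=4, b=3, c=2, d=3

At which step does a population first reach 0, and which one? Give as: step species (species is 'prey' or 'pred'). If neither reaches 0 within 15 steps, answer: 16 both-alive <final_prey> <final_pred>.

Step 1: prey: 49+19-17=51; pred: 12+11-3=20
Step 2: prey: 51+20-30=41; pred: 20+20-6=34
Step 3: prey: 41+16-41=16; pred: 34+27-10=51
Step 4: prey: 16+6-24=0; pred: 51+16-15=52
First extinction: prey at step 4

Answer: 4 prey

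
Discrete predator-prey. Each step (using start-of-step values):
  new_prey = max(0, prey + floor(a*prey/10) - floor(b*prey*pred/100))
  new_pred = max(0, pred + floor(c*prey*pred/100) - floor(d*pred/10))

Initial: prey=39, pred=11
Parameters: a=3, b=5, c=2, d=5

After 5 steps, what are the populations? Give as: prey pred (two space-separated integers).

Answer: 6 6

Derivation:
Step 1: prey: 39+11-21=29; pred: 11+8-5=14
Step 2: prey: 29+8-20=17; pred: 14+8-7=15
Step 3: prey: 17+5-12=10; pred: 15+5-7=13
Step 4: prey: 10+3-6=7; pred: 13+2-6=9
Step 5: prey: 7+2-3=6; pred: 9+1-4=6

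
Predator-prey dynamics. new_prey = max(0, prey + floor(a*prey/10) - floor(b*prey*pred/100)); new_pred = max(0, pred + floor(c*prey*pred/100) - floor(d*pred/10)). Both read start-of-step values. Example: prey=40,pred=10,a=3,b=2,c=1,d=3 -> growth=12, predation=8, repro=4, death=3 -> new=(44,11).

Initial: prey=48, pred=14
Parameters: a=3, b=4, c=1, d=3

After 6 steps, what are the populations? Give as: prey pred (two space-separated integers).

Answer: 7 8

Derivation:
Step 1: prey: 48+14-26=36; pred: 14+6-4=16
Step 2: prey: 36+10-23=23; pred: 16+5-4=17
Step 3: prey: 23+6-15=14; pred: 17+3-5=15
Step 4: prey: 14+4-8=10; pred: 15+2-4=13
Step 5: prey: 10+3-5=8; pred: 13+1-3=11
Step 6: prey: 8+2-3=7; pred: 11+0-3=8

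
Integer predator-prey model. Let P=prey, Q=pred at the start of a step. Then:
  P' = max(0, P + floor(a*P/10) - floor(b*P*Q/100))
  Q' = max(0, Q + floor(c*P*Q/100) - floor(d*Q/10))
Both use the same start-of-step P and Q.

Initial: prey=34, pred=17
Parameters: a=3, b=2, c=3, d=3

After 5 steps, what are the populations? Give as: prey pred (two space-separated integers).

Step 1: prey: 34+10-11=33; pred: 17+17-5=29
Step 2: prey: 33+9-19=23; pred: 29+28-8=49
Step 3: prey: 23+6-22=7; pred: 49+33-14=68
Step 4: prey: 7+2-9=0; pred: 68+14-20=62
Step 5: prey: 0+0-0=0; pred: 62+0-18=44

Answer: 0 44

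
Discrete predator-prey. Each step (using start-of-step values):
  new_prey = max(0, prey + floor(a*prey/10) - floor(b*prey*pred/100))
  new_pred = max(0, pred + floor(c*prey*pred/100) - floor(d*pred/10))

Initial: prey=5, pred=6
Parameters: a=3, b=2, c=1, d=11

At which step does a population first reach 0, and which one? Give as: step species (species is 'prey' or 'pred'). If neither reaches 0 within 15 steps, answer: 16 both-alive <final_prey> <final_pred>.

Answer: 1 pred

Derivation:
Step 1: prey: 5+1-0=6; pred: 6+0-6=0
First extinction: pred at step 1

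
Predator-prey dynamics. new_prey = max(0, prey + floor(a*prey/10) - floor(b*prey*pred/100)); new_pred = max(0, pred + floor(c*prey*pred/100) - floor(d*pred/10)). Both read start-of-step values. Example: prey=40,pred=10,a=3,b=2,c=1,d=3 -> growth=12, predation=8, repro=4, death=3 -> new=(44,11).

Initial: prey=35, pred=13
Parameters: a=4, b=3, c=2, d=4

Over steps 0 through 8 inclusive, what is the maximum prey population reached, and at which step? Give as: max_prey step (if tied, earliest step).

Answer: 36 1

Derivation:
Step 1: prey: 35+14-13=36; pred: 13+9-5=17
Step 2: prey: 36+14-18=32; pred: 17+12-6=23
Step 3: prey: 32+12-22=22; pred: 23+14-9=28
Step 4: prey: 22+8-18=12; pred: 28+12-11=29
Step 5: prey: 12+4-10=6; pred: 29+6-11=24
Step 6: prey: 6+2-4=4; pred: 24+2-9=17
Step 7: prey: 4+1-2=3; pred: 17+1-6=12
Step 8: prey: 3+1-1=3; pred: 12+0-4=8
Max prey = 36 at step 1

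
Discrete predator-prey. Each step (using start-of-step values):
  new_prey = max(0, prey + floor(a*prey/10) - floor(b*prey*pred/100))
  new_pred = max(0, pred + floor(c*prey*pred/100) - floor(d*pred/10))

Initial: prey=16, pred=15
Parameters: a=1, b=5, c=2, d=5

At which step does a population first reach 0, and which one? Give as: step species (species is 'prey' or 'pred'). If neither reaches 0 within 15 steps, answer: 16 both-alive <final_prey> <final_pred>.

Answer: 16 both-alive 2 1

Derivation:
Step 1: prey: 16+1-12=5; pred: 15+4-7=12
Step 2: prey: 5+0-3=2; pred: 12+1-6=7
Step 3: prey: 2+0-0=2; pred: 7+0-3=4
Step 4: prey: 2+0-0=2; pred: 4+0-2=2
Step 5: prey: 2+0-0=2; pred: 2+0-1=1
Step 6: prey: 2+0-0=2; pred: 1+0-0=1
Steps 7-15: state stable at prey=2, pred=1 (no change)
No extinction within 15 steps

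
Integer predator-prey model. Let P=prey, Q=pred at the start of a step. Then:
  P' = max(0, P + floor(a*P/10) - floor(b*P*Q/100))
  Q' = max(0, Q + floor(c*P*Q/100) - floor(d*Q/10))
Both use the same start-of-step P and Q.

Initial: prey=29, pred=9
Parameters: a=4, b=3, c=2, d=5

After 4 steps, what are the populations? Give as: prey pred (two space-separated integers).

Step 1: prey: 29+11-7=33; pred: 9+5-4=10
Step 2: prey: 33+13-9=37; pred: 10+6-5=11
Step 3: prey: 37+14-12=39; pred: 11+8-5=14
Step 4: prey: 39+15-16=38; pred: 14+10-7=17

Answer: 38 17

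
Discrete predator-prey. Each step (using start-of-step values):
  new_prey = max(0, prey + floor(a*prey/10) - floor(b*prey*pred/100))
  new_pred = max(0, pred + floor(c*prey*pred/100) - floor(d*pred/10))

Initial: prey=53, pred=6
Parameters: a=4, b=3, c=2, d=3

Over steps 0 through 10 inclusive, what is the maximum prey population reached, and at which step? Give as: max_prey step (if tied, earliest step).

Step 1: prey: 53+21-9=65; pred: 6+6-1=11
Step 2: prey: 65+26-21=70; pred: 11+14-3=22
Step 3: prey: 70+28-46=52; pred: 22+30-6=46
Step 4: prey: 52+20-71=1; pred: 46+47-13=80
Step 5: prey: 1+0-2=0; pred: 80+1-24=57
Step 6: prey: 0+0-0=0; pred: 57+0-17=40
Step 7: prey: 0+0-0=0; pred: 40+0-12=28
Step 8: prey: 0+0-0=0; pred: 28+0-8=20
Step 9: prey: 0+0-0=0; pred: 20+0-6=14
Step 10: prey: 0+0-0=0; pred: 14+0-4=10
Max prey = 70 at step 2

Answer: 70 2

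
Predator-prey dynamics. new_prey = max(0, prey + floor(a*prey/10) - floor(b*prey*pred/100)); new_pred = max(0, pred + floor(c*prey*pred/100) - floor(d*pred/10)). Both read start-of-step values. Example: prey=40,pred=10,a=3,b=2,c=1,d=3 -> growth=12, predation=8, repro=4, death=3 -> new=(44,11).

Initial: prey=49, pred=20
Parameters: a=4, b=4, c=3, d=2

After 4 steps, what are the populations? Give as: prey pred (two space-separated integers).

Answer: 0 48

Derivation:
Step 1: prey: 49+19-39=29; pred: 20+29-4=45
Step 2: prey: 29+11-52=0; pred: 45+39-9=75
Step 3: prey: 0+0-0=0; pred: 75+0-15=60
Step 4: prey: 0+0-0=0; pred: 60+0-12=48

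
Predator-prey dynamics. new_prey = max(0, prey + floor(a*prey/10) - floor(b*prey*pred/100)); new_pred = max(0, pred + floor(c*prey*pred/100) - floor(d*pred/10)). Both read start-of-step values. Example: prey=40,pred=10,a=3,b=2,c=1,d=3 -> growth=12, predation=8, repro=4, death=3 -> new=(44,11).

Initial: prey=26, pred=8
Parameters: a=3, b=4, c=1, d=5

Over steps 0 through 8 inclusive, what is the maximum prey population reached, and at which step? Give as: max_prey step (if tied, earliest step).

Step 1: prey: 26+7-8=25; pred: 8+2-4=6
Step 2: prey: 25+7-6=26; pred: 6+1-3=4
Step 3: prey: 26+7-4=29; pred: 4+1-2=3
Step 4: prey: 29+8-3=34; pred: 3+0-1=2
Step 5: prey: 34+10-2=42; pred: 2+0-1=1
Step 6: prey: 42+12-1=53; pred: 1+0-0=1
Step 7: prey: 53+15-2=66; pred: 1+0-0=1
Step 8: prey: 66+19-2=83; pred: 1+0-0=1
Max prey = 83 at step 8

Answer: 83 8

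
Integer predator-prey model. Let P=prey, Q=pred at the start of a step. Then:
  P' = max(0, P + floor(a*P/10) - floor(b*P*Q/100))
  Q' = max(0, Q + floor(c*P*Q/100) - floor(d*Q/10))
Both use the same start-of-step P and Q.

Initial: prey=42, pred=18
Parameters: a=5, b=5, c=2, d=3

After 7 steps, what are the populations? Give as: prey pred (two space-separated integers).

Step 1: prey: 42+21-37=26; pred: 18+15-5=28
Step 2: prey: 26+13-36=3; pred: 28+14-8=34
Step 3: prey: 3+1-5=0; pred: 34+2-10=26
Step 4: prey: 0+0-0=0; pred: 26+0-7=19
Step 5: prey: 0+0-0=0; pred: 19+0-5=14
Step 6: prey: 0+0-0=0; pred: 14+0-4=10
Step 7: prey: 0+0-0=0; pred: 10+0-3=7

Answer: 0 7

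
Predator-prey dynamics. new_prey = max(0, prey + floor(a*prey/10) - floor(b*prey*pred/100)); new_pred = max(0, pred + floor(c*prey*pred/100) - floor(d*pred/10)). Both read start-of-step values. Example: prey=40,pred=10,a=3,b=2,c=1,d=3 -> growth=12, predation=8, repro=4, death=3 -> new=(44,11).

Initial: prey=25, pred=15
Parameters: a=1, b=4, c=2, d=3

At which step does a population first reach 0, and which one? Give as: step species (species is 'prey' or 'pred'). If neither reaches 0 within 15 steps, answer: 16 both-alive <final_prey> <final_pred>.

Step 1: prey: 25+2-15=12; pred: 15+7-4=18
Step 2: prey: 12+1-8=5; pred: 18+4-5=17
Step 3: prey: 5+0-3=2; pred: 17+1-5=13
Step 4: prey: 2+0-1=1; pred: 13+0-3=10
Step 5: prey: 1+0-0=1; pred: 10+0-3=7
Step 6: prey: 1+0-0=1; pred: 7+0-2=5
Step 7: prey: 1+0-0=1; pred: 5+0-1=4
Step 8: prey: 1+0-0=1; pred: 4+0-1=3
Step 9: prey: 1+0-0=1; pred: 3+0-0=3
Steps 10-15: state stable at prey=1, pred=3 (no change)
No extinction within 15 steps

Answer: 16 both-alive 1 3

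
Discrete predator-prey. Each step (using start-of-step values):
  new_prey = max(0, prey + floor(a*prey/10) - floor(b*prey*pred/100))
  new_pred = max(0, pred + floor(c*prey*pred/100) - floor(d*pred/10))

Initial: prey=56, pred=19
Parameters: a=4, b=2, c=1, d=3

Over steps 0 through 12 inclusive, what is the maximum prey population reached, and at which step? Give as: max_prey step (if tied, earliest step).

Answer: 57 1

Derivation:
Step 1: prey: 56+22-21=57; pred: 19+10-5=24
Step 2: prey: 57+22-27=52; pred: 24+13-7=30
Step 3: prey: 52+20-31=41; pred: 30+15-9=36
Step 4: prey: 41+16-29=28; pred: 36+14-10=40
Step 5: prey: 28+11-22=17; pred: 40+11-12=39
Step 6: prey: 17+6-13=10; pred: 39+6-11=34
Step 7: prey: 10+4-6=8; pred: 34+3-10=27
Step 8: prey: 8+3-4=7; pred: 27+2-8=21
Step 9: prey: 7+2-2=7; pred: 21+1-6=16
Step 10: prey: 7+2-2=7; pred: 16+1-4=13
Step 11: prey: 7+2-1=8; pred: 13+0-3=10
Step 12: prey: 8+3-1=10; pred: 10+0-3=7
Max prey = 57 at step 1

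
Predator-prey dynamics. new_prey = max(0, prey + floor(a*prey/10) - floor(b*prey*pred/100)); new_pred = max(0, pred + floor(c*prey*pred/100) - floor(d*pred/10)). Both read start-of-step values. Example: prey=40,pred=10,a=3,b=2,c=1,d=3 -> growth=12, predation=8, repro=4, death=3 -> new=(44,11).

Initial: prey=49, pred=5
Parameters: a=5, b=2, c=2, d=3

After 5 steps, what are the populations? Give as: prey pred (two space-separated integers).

Answer: 0 254

Derivation:
Step 1: prey: 49+24-4=69; pred: 5+4-1=8
Step 2: prey: 69+34-11=92; pred: 8+11-2=17
Step 3: prey: 92+46-31=107; pred: 17+31-5=43
Step 4: prey: 107+53-92=68; pred: 43+92-12=123
Step 5: prey: 68+34-167=0; pred: 123+167-36=254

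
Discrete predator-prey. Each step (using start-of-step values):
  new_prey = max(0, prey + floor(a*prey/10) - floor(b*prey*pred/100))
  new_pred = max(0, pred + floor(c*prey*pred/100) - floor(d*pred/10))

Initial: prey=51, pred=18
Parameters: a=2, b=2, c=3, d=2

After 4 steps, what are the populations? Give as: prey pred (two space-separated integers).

Step 1: prey: 51+10-18=43; pred: 18+27-3=42
Step 2: prey: 43+8-36=15; pred: 42+54-8=88
Step 3: prey: 15+3-26=0; pred: 88+39-17=110
Step 4: prey: 0+0-0=0; pred: 110+0-22=88

Answer: 0 88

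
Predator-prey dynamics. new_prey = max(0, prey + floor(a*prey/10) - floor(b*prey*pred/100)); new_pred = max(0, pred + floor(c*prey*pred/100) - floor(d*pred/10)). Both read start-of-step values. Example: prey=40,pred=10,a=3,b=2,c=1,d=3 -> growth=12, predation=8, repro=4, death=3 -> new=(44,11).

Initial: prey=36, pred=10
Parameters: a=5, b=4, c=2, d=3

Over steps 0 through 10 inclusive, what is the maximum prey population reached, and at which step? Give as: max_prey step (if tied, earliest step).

Step 1: prey: 36+18-14=40; pred: 10+7-3=14
Step 2: prey: 40+20-22=38; pred: 14+11-4=21
Step 3: prey: 38+19-31=26; pred: 21+15-6=30
Step 4: prey: 26+13-31=8; pred: 30+15-9=36
Step 5: prey: 8+4-11=1; pred: 36+5-10=31
Step 6: prey: 1+0-1=0; pred: 31+0-9=22
Step 7: prey: 0+0-0=0; pred: 22+0-6=16
Step 8: prey: 0+0-0=0; pred: 16+0-4=12
Step 9: prey: 0+0-0=0; pred: 12+0-3=9
Step 10: prey: 0+0-0=0; pred: 9+0-2=7
Max prey = 40 at step 1

Answer: 40 1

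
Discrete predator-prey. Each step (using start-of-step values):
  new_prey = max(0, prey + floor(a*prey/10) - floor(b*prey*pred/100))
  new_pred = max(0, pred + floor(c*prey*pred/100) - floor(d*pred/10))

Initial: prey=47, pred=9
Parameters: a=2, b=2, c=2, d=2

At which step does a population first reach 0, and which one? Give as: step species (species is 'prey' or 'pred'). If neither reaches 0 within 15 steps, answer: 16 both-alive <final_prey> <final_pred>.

Answer: 5 prey

Derivation:
Step 1: prey: 47+9-8=48; pred: 9+8-1=16
Step 2: prey: 48+9-15=42; pred: 16+15-3=28
Step 3: prey: 42+8-23=27; pred: 28+23-5=46
Step 4: prey: 27+5-24=8; pred: 46+24-9=61
Step 5: prey: 8+1-9=0; pred: 61+9-12=58
First extinction: prey at step 5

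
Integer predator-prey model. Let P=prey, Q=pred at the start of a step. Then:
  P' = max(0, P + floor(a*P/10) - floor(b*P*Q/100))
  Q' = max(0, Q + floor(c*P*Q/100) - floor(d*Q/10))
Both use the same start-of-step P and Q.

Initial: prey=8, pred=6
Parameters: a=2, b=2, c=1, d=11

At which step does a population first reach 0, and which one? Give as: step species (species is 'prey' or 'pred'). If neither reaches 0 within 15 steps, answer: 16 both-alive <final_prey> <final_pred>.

Answer: 1 pred

Derivation:
Step 1: prey: 8+1-0=9; pred: 6+0-6=0
First extinction: pred at step 1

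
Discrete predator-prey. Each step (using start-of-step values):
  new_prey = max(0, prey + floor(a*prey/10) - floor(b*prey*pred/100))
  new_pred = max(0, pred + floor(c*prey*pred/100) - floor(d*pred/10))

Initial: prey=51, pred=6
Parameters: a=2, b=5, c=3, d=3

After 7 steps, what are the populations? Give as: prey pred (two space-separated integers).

Step 1: prey: 51+10-15=46; pred: 6+9-1=14
Step 2: prey: 46+9-32=23; pred: 14+19-4=29
Step 3: prey: 23+4-33=0; pred: 29+20-8=41
Step 4: prey: 0+0-0=0; pred: 41+0-12=29
Step 5: prey: 0+0-0=0; pred: 29+0-8=21
Step 6: prey: 0+0-0=0; pred: 21+0-6=15
Step 7: prey: 0+0-0=0; pred: 15+0-4=11

Answer: 0 11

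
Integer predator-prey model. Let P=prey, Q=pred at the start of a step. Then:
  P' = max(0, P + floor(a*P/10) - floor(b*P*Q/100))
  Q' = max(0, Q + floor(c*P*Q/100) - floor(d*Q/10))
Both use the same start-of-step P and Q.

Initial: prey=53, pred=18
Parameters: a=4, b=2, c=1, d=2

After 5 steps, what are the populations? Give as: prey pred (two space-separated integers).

Answer: 8 51

Derivation:
Step 1: prey: 53+21-19=55; pred: 18+9-3=24
Step 2: prey: 55+22-26=51; pred: 24+13-4=33
Step 3: prey: 51+20-33=38; pred: 33+16-6=43
Step 4: prey: 38+15-32=21; pred: 43+16-8=51
Step 5: prey: 21+8-21=8; pred: 51+10-10=51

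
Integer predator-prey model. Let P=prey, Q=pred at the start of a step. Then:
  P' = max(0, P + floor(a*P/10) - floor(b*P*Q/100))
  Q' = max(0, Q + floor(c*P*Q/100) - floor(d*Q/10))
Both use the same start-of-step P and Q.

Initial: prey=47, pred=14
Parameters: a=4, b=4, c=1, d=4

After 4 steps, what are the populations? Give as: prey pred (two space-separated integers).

Step 1: prey: 47+18-26=39; pred: 14+6-5=15
Step 2: prey: 39+15-23=31; pred: 15+5-6=14
Step 3: prey: 31+12-17=26; pred: 14+4-5=13
Step 4: prey: 26+10-13=23; pred: 13+3-5=11

Answer: 23 11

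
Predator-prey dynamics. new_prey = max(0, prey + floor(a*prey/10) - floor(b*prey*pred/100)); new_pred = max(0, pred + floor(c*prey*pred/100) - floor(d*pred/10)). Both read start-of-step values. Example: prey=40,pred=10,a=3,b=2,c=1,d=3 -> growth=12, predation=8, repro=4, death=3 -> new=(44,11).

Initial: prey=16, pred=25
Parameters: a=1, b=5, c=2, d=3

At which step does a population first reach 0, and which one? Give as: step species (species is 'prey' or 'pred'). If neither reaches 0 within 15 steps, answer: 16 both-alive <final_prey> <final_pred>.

Answer: 1 prey

Derivation:
Step 1: prey: 16+1-20=0; pred: 25+8-7=26
First extinction: prey at step 1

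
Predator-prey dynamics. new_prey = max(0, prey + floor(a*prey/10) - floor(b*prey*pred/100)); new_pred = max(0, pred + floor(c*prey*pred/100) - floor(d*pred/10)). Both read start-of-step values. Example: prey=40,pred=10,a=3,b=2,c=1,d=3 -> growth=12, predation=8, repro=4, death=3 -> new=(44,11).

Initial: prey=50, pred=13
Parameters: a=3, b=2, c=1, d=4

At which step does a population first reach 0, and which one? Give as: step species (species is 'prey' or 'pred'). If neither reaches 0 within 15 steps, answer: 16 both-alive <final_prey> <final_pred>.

Answer: 16 both-alive 36 7

Derivation:
Step 1: prey: 50+15-13=52; pred: 13+6-5=14
Step 2: prey: 52+15-14=53; pred: 14+7-5=16
Step 3: prey: 53+15-16=52; pred: 16+8-6=18
Step 4: prey: 52+15-18=49; pred: 18+9-7=20
Step 5: prey: 49+14-19=44; pred: 20+9-8=21
Step 6: prey: 44+13-18=39; pred: 21+9-8=22
Step 7: prey: 39+11-17=33; pred: 22+8-8=22
Step 8: prey: 33+9-14=28; pred: 22+7-8=21
Step 9: prey: 28+8-11=25; pred: 21+5-8=18
Step 10: prey: 25+7-9=23; pred: 18+4-7=15
Step 11: prey: 23+6-6=23; pred: 15+3-6=12
Step 12: prey: 23+6-5=24; pred: 12+2-4=10
Step 13: prey: 24+7-4=27; pred: 10+2-4=8
Step 14: prey: 27+8-4=31; pred: 8+2-3=7
Step 15: prey: 31+9-4=36; pred: 7+2-2=7
No extinction within 15 steps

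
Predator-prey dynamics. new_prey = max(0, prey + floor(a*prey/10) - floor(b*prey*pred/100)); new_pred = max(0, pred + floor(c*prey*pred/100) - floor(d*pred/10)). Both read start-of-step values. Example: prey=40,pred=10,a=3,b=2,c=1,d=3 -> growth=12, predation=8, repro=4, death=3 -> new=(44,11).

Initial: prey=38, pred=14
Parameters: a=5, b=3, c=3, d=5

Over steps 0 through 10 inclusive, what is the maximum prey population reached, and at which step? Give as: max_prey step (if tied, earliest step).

Step 1: prey: 38+19-15=42; pred: 14+15-7=22
Step 2: prey: 42+21-27=36; pred: 22+27-11=38
Step 3: prey: 36+18-41=13; pred: 38+41-19=60
Step 4: prey: 13+6-23=0; pred: 60+23-30=53
Step 5: prey: 0+0-0=0; pred: 53+0-26=27
Step 6: prey: 0+0-0=0; pred: 27+0-13=14
Step 7: prey: 0+0-0=0; pred: 14+0-7=7
Step 8: prey: 0+0-0=0; pred: 7+0-3=4
Step 9: prey: 0+0-0=0; pred: 4+0-2=2
Step 10: prey: 0+0-0=0; pred: 2+0-1=1
Max prey = 42 at step 1

Answer: 42 1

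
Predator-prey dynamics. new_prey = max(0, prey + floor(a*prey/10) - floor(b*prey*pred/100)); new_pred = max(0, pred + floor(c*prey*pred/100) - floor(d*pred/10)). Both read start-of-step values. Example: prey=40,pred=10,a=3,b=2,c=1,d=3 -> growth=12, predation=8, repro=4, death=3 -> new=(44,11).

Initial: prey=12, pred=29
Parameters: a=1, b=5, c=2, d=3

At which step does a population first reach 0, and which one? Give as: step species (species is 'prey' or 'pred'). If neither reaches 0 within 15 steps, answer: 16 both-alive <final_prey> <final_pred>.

Step 1: prey: 12+1-17=0; pred: 29+6-8=27
First extinction: prey at step 1

Answer: 1 prey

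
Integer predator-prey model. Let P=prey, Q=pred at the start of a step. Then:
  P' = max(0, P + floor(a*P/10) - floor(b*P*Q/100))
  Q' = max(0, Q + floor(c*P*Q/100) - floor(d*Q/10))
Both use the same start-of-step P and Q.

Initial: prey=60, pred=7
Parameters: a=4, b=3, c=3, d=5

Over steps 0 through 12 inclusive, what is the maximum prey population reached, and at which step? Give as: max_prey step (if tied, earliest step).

Answer: 72 1

Derivation:
Step 1: prey: 60+24-12=72; pred: 7+12-3=16
Step 2: prey: 72+28-34=66; pred: 16+34-8=42
Step 3: prey: 66+26-83=9; pred: 42+83-21=104
Step 4: prey: 9+3-28=0; pred: 104+28-52=80
Step 5: prey: 0+0-0=0; pred: 80+0-40=40
Step 6: prey: 0+0-0=0; pred: 40+0-20=20
Step 7: prey: 0+0-0=0; pred: 20+0-10=10
Step 8: prey: 0+0-0=0; pred: 10+0-5=5
Step 9: prey: 0+0-0=0; pred: 5+0-2=3
Step 10: prey: 0+0-0=0; pred: 3+0-1=2
Step 11: prey: 0+0-0=0; pred: 2+0-1=1
Step 12: prey: 0+0-0=0; pred: 1+0-0=1
Max prey = 72 at step 1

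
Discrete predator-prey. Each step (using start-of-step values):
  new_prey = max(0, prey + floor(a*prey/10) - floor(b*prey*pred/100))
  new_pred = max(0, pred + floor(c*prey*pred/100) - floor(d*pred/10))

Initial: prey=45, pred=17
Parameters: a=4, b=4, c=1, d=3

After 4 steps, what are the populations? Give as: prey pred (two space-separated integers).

Step 1: prey: 45+18-30=33; pred: 17+7-5=19
Step 2: prey: 33+13-25=21; pred: 19+6-5=20
Step 3: prey: 21+8-16=13; pred: 20+4-6=18
Step 4: prey: 13+5-9=9; pred: 18+2-5=15

Answer: 9 15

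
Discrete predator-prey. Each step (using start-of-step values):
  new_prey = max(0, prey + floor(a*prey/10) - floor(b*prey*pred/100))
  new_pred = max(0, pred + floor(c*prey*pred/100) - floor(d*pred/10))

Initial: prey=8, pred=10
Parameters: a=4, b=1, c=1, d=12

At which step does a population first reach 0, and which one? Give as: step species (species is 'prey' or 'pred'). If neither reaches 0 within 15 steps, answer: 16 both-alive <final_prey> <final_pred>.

Step 1: prey: 8+3-0=11; pred: 10+0-12=0
First extinction: pred at step 1

Answer: 1 pred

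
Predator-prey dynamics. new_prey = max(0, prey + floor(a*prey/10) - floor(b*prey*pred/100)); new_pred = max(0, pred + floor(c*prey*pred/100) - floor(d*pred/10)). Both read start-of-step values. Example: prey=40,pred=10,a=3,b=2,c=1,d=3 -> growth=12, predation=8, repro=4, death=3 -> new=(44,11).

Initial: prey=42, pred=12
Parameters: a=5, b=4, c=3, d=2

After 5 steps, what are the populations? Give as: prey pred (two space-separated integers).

Step 1: prey: 42+21-20=43; pred: 12+15-2=25
Step 2: prey: 43+21-43=21; pred: 25+32-5=52
Step 3: prey: 21+10-43=0; pred: 52+32-10=74
Step 4: prey: 0+0-0=0; pred: 74+0-14=60
Step 5: prey: 0+0-0=0; pred: 60+0-12=48

Answer: 0 48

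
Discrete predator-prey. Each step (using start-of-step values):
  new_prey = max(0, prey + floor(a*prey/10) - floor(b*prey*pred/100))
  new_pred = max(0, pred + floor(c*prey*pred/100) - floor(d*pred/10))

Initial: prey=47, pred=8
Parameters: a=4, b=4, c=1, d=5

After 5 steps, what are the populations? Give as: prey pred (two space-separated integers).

Step 1: prey: 47+18-15=50; pred: 8+3-4=7
Step 2: prey: 50+20-14=56; pred: 7+3-3=7
Step 3: prey: 56+22-15=63; pred: 7+3-3=7
Step 4: prey: 63+25-17=71; pred: 7+4-3=8
Step 5: prey: 71+28-22=77; pred: 8+5-4=9

Answer: 77 9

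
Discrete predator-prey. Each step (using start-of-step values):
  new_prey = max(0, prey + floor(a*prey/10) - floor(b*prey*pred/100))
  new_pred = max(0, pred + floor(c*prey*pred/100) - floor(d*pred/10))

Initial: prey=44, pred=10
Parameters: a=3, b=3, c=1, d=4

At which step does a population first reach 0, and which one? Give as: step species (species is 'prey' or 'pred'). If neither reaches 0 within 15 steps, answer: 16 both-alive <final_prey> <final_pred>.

Step 1: prey: 44+13-13=44; pred: 10+4-4=10
Steps 2-15: state stable at prey=44, pred=10 (no change)
No extinction within 15 steps

Answer: 16 both-alive 44 10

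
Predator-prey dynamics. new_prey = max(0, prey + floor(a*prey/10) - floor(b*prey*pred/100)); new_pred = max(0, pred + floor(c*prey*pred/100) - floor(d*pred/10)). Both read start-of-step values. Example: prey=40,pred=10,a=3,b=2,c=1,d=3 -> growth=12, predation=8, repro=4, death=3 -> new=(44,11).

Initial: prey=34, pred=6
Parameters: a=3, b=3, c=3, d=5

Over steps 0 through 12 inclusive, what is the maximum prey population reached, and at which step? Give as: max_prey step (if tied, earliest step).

Answer: 39 2

Derivation:
Step 1: prey: 34+10-6=38; pred: 6+6-3=9
Step 2: prey: 38+11-10=39; pred: 9+10-4=15
Step 3: prey: 39+11-17=33; pred: 15+17-7=25
Step 4: prey: 33+9-24=18; pred: 25+24-12=37
Step 5: prey: 18+5-19=4; pred: 37+19-18=38
Step 6: prey: 4+1-4=1; pred: 38+4-19=23
Step 7: prey: 1+0-0=1; pred: 23+0-11=12
Step 8: prey: 1+0-0=1; pred: 12+0-6=6
Step 9: prey: 1+0-0=1; pred: 6+0-3=3
Step 10: prey: 1+0-0=1; pred: 3+0-1=2
Step 11: prey: 1+0-0=1; pred: 2+0-1=1
Step 12: prey: 1+0-0=1; pred: 1+0-0=1
Max prey = 39 at step 2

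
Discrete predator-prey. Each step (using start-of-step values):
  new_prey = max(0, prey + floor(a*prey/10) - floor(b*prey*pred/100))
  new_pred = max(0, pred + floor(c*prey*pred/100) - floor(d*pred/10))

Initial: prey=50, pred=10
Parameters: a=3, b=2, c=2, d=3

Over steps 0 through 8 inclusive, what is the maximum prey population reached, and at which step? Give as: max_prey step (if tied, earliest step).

Step 1: prey: 50+15-10=55; pred: 10+10-3=17
Step 2: prey: 55+16-18=53; pred: 17+18-5=30
Step 3: prey: 53+15-31=37; pred: 30+31-9=52
Step 4: prey: 37+11-38=10; pred: 52+38-15=75
Step 5: prey: 10+3-15=0; pred: 75+15-22=68
Step 6: prey: 0+0-0=0; pred: 68+0-20=48
Step 7: prey: 0+0-0=0; pred: 48+0-14=34
Step 8: prey: 0+0-0=0; pred: 34+0-10=24
Max prey = 55 at step 1

Answer: 55 1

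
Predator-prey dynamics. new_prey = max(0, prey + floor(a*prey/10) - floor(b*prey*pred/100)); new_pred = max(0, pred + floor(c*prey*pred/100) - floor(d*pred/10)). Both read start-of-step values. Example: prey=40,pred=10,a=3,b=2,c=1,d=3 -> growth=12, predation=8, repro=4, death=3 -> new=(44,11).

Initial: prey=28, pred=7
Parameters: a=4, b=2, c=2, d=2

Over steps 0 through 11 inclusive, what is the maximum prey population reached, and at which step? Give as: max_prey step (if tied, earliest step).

Answer: 49 3

Derivation:
Step 1: prey: 28+11-3=36; pred: 7+3-1=9
Step 2: prey: 36+14-6=44; pred: 9+6-1=14
Step 3: prey: 44+17-12=49; pred: 14+12-2=24
Step 4: prey: 49+19-23=45; pred: 24+23-4=43
Step 5: prey: 45+18-38=25; pred: 43+38-8=73
Step 6: prey: 25+10-36=0; pred: 73+36-14=95
Step 7: prey: 0+0-0=0; pred: 95+0-19=76
Step 8: prey: 0+0-0=0; pred: 76+0-15=61
Step 9: prey: 0+0-0=0; pred: 61+0-12=49
Step 10: prey: 0+0-0=0; pred: 49+0-9=40
Step 11: prey: 0+0-0=0; pred: 40+0-8=32
Max prey = 49 at step 3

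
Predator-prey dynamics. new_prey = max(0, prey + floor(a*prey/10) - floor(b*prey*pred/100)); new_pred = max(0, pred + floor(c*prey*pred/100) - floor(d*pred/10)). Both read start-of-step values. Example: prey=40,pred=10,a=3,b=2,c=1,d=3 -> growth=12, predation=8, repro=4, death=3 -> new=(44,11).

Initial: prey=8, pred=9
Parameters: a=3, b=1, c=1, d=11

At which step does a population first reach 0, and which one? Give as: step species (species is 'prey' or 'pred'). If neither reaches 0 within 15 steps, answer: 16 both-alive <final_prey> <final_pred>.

Answer: 1 pred

Derivation:
Step 1: prey: 8+2-0=10; pred: 9+0-9=0
First extinction: pred at step 1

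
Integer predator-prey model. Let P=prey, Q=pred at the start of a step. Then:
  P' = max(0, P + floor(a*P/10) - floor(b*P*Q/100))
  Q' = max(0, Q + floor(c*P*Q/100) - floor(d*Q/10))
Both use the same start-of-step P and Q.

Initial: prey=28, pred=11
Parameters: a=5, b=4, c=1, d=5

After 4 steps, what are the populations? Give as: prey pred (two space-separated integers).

Step 1: prey: 28+14-12=30; pred: 11+3-5=9
Step 2: prey: 30+15-10=35; pred: 9+2-4=7
Step 3: prey: 35+17-9=43; pred: 7+2-3=6
Step 4: prey: 43+21-10=54; pred: 6+2-3=5

Answer: 54 5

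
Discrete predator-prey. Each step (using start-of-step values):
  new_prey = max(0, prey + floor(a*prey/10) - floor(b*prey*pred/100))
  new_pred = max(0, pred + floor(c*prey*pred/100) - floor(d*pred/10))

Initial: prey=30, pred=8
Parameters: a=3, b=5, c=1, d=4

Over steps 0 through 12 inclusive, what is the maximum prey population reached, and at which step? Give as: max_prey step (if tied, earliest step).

Answer: 57 12

Derivation:
Step 1: prey: 30+9-12=27; pred: 8+2-3=7
Step 2: prey: 27+8-9=26; pred: 7+1-2=6
Step 3: prey: 26+7-7=26; pred: 6+1-2=5
Step 4: prey: 26+7-6=27; pred: 5+1-2=4
Step 5: prey: 27+8-5=30; pred: 4+1-1=4
Step 6: prey: 30+9-6=33; pred: 4+1-1=4
Step 7: prey: 33+9-6=36; pred: 4+1-1=4
Step 8: prey: 36+10-7=39; pred: 4+1-1=4
Step 9: prey: 39+11-7=43; pred: 4+1-1=4
Step 10: prey: 43+12-8=47; pred: 4+1-1=4
Step 11: prey: 47+14-9=52; pred: 4+1-1=4
Step 12: prey: 52+15-10=57; pred: 4+2-1=5
Max prey = 57 at step 12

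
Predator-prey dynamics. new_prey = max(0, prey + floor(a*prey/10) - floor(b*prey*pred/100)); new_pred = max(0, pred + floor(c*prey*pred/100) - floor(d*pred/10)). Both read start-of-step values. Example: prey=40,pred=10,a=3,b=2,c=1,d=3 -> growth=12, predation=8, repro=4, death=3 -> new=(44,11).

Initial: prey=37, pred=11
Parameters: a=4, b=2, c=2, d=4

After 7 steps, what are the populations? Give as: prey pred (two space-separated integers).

Step 1: prey: 37+14-8=43; pred: 11+8-4=15
Step 2: prey: 43+17-12=48; pred: 15+12-6=21
Step 3: prey: 48+19-20=47; pred: 21+20-8=33
Step 4: prey: 47+18-31=34; pred: 33+31-13=51
Step 5: prey: 34+13-34=13; pred: 51+34-20=65
Step 6: prey: 13+5-16=2; pred: 65+16-26=55
Step 7: prey: 2+0-2=0; pred: 55+2-22=35

Answer: 0 35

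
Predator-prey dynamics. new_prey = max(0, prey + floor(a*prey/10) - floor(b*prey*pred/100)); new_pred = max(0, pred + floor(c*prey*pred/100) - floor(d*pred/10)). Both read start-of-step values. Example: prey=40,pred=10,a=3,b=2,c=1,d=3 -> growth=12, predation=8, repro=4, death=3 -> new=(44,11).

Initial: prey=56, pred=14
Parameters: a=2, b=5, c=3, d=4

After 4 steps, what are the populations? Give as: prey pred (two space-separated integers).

Step 1: prey: 56+11-39=28; pred: 14+23-5=32
Step 2: prey: 28+5-44=0; pred: 32+26-12=46
Step 3: prey: 0+0-0=0; pred: 46+0-18=28
Step 4: prey: 0+0-0=0; pred: 28+0-11=17

Answer: 0 17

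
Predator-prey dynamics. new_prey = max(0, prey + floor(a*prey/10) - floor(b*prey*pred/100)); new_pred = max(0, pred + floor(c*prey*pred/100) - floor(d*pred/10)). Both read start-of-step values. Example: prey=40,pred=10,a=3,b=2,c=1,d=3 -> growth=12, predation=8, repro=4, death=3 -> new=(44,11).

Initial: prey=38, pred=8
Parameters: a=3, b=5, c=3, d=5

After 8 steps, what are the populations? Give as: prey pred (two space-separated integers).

Step 1: prey: 38+11-15=34; pred: 8+9-4=13
Step 2: prey: 34+10-22=22; pred: 13+13-6=20
Step 3: prey: 22+6-22=6; pred: 20+13-10=23
Step 4: prey: 6+1-6=1; pred: 23+4-11=16
Step 5: prey: 1+0-0=1; pred: 16+0-8=8
Step 6: prey: 1+0-0=1; pred: 8+0-4=4
Step 7: prey: 1+0-0=1; pred: 4+0-2=2
Step 8: prey: 1+0-0=1; pred: 2+0-1=1

Answer: 1 1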